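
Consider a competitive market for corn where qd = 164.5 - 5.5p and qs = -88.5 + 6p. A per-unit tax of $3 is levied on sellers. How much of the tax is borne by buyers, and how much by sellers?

Pre-tax equilibrium: p* = 22, q* = 43.5.
Tax on sellers shifts supply to qs = -88.5 + 6(p − 3) = -106.5 + 6p.
164.5 - 5.5p = -106.5 + 6p gives buyer price pb = 542/23; sellers receive ps = 542/23 − 3 = 473/23.
New quantity: q = 164.5 − 5.5(542/23) = 1605/46.
Buyer burden = 542/23 − 22 = 36/23; seller burden = 22 − 473/23 = 33/23.

Buyers bear 36/23, sellers bear 33/23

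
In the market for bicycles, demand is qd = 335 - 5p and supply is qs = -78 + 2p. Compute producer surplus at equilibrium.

Producer surplus = 400

Equilibrium: 335 - 5p = -78 + 2p gives p* = 59, q* = 40.
Supply starts at p = 39 (where qs = 0).
PS = ½(59 − 39)(40) = 400.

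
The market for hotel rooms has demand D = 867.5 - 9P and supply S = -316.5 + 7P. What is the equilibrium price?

P* = 74

Set D = S: 867.5 - 9P = -316.5 + 7P.
1184 = 16P, so P* = 74.
Q* = 867.5 − 9(74) = 201.5.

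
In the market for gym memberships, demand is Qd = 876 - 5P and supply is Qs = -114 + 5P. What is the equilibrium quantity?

Q* = 381

Set Qd = Qs: 876 - 5P = -114 + 5P.
990 = 10P, so P* = 99.
Q* = 876 − 5(99) = 381.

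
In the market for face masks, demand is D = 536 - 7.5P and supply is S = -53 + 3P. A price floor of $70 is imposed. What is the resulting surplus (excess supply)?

Equilibrium price would be P* = 1178/21, so the floor at 70 binds.
At P = 70: D = 11, S = 157.
Surplus = 157 − 11 = 146.

Surplus = 146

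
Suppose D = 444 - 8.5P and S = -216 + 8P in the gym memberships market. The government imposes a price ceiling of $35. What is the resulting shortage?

Shortage = 82.5

Equilibrium price would be P* = 40, so the ceiling at 35 binds.
At P = 35: D = 444 − 8.5(35) = 146.5, S = -216 + 8(35) = 64.
Shortage = 146.5 − 64 = 82.5.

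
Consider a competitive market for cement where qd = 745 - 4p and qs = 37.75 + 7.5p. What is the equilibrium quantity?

Set qd = qs: 745 - 4p = 37.75 + 7.5p.
707.25 = 11.5p, so p* = 61.5.
q* = 745 − 4(61.5) = 499.

q* = 499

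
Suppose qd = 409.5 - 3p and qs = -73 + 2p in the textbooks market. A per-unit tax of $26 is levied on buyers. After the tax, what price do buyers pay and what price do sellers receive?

Buyers pay $106.9, sellers receive $80.9

Pre-tax equilibrium: p* = 96.5, q* = 120.
Tax on buyers shifts demand to qd = 409.5 − 3(p + 26) = 331.5 - 3p.
331.5 - 3p = -73 + 2p gives seller price ps = 80.9; buyers pay pb = 80.9 + 26 = 106.9.
New quantity: q = 409.5 − 3(106.9) = 88.8.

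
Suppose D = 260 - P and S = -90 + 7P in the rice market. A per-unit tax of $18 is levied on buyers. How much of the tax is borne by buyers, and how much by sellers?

Pre-tax equilibrium: P* = 43.75, Q* = 216.25.
Tax on buyers shifts demand to D = 260 − 1(P + 18) = 242 - P.
242 - P = -90 + 7P gives seller price Ps = 41.5; buyers pay Pb = 41.5 + 18 = 59.5.
New quantity: Q = 260 − 1(59.5) = 200.5.
Buyer burden = 59.5 − 43.75 = 15.75; seller burden = 43.75 − 41.5 = 2.25.

Buyers bear $15.75, sellers bear $2.25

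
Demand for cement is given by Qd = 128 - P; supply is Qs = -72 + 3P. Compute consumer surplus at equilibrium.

Consumer surplus = 3042

Equilibrium: 128 - P = -72 + 3P gives P* = 50, Q* = 78.
Demand choke price (Qd = 0): P = 128.
CS = ½(128 − 50)(78) = 3042.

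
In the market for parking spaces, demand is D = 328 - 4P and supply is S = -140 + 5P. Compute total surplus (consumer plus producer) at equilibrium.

Total surplus = 3240

Equilibrium: 328 - 4P = -140 + 5P gives P* = 52, Q* = 120.
Demand choke price: P = 82; supply starts at P = 28.
CS = ½(82 − 52)(120) = 1800; PS = ½(52 − 28)(120) = 1440.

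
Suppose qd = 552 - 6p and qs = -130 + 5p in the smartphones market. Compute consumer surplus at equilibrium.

Consumer surplus = 2700

Equilibrium: 552 - 6p = -130 + 5p gives p* = 62, q* = 180.
Demand choke price (qd = 0): p = 92.
CS = ½(92 − 62)(180) = 2700.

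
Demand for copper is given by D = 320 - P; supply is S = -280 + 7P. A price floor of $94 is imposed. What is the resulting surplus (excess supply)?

Equilibrium price would be P* = 75, so the floor at 94 binds.
At P = 94: D = 226, S = 378.
Surplus = 378 − 226 = 152.

Surplus = 152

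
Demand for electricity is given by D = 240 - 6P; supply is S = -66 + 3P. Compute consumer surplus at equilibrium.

Consumer surplus = 108

Equilibrium: 240 - 6P = -66 + 3P gives P* = 34, Q* = 36.
Demand choke price (D = 0): P = 40.
CS = ½(40 − 34)(36) = 108.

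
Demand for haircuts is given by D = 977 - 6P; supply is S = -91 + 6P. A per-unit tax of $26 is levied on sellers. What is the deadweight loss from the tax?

Pre-tax equilibrium: P* = 89, Q* = 443.
Tax on sellers shifts supply to S = -91 + 6(P − 26) = -247 + 6P.
977 - 6P = -247 + 6P gives buyer price Pb = 102; sellers receive Ps = 102 − 26 = 76.
New quantity: Q = 977 − 6(102) = 365.
DWL = ½ × 26 × (443 − 365) = 1014.

Deadweight loss = 1014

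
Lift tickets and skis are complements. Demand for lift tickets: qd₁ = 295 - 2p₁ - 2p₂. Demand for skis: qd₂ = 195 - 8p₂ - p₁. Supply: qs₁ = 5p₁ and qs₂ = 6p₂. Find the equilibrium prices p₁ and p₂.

Market 1: 295 - 2p₁ - 2p₂ = 5p₁ → 7p₁ + 2p₂ = 295.
Market 2: 14p₂ + p₁ = 195.
Eliminating p₂: 14×(1) − 2×(2) gives 96p₁ = 3740, so p₁ = 935/24.
Back-substitute into (2): p₂ = (195 − 1×935/24) / 14 = 535/48.

p₁ = 935/24, p₂ = 535/48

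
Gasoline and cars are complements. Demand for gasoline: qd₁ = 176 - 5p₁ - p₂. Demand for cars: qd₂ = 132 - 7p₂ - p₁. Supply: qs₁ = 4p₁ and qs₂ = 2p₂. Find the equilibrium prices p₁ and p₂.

Market 1: 176 - 5p₁ - p₂ = 4p₁ → 9p₁ + p₂ = 176.
Market 2: 9p₂ + p₁ = 132.
Eliminating p₂: 9×(1) − 1×(2) gives 80p₁ = 1452, so p₁ = 18.15.
Back-substitute into (2): p₂ = (132 − 1×18.15) / 9 = 12.65.

p₁ = 18.15, p₂ = 12.65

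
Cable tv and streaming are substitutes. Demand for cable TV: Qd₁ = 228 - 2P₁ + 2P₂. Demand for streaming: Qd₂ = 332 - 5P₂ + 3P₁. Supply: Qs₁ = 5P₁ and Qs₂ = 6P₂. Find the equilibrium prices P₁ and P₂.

Market 1: 228 - 2P₁ + 2P₂ = 5P₁ → 7P₁ - 2P₂ = 228.
Market 2: 11P₂ - 3P₁ = 332.
Eliminating P₂: 11×(1) + 2×(2) gives 71P₁ = 3172, so P₁ = 3172/71.
Back-substitute into (2): P₂ = (332 + 3×3172/71) / 11 = 3008/71.

P₁ = 3172/71, P₂ = 3008/71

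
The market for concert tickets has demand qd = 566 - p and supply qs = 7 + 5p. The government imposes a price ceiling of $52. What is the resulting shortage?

Shortage = 247

Equilibrium price would be p* = 559/6, so the ceiling at 52 binds.
At p = 52: qd = 566 − 1(52) = 514, qs = 7 + 5(52) = 267.
Shortage = 514 − 267 = 247.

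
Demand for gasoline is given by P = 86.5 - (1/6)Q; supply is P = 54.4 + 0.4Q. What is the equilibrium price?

P* = 1310/17

Set the two price expressions equal: 86.5 - (1/6)Q = 54.4 + 0.4Q.
32.1 = (17/30)Q, so Q* = 963/17.
P* = 86.5 − (1/6)(963/17) = 1310/17.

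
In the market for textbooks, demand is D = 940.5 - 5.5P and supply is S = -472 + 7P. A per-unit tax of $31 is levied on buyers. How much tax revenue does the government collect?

Tax revenue = 6929.12

Pre-tax equilibrium: P* = 113, Q* = 319.
Tax on buyers shifts demand to D = 940.5 − 5.5(P + 31) = 770 - 5.5P.
770 - 5.5P = -472 + 7P gives seller price Ps = 99.36; buyers pay Pb = 99.36 + 31 = 130.36.
New quantity: Q = 940.5 − 5.5(130.36) = 223.52.
Revenue = 31 × 223.52 = 6929.12.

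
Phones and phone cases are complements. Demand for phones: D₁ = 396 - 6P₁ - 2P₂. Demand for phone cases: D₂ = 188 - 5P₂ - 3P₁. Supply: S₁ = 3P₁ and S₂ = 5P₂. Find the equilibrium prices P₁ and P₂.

P₁ = 128/3, P₂ = 6

Market 1: 396 - 6P₁ - 2P₂ = 3P₁ → 9P₁ + 2P₂ = 396.
Market 2: 10P₂ + 3P₁ = 188.
Eliminating P₂: 10×(1) − 2×(2) gives 84P₁ = 3584, so P₁ = 128/3.
Back-substitute into (2): P₂ = (188 − 3×128/3) / 10 = 6.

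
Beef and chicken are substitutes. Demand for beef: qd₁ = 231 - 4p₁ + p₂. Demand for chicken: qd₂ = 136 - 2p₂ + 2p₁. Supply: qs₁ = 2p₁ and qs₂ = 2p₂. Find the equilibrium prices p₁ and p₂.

p₁ = 530/11, p₂ = 639/11

Market 1: 231 - 4p₁ + p₂ = 2p₁ → 6p₁ - p₂ = 231.
Market 2: 4p₂ - 2p₁ = 136.
Eliminating p₂: 4×(1) + 1×(2) gives 22p₁ = 1060, so p₁ = 530/11.
Back-substitute into (2): p₂ = (136 + 2×530/11) / 4 = 639/11.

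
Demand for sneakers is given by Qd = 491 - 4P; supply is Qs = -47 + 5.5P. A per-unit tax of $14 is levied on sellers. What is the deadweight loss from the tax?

Pre-tax equilibrium: P* = 1076/19, Q* = 5025/19.
Tax on sellers shifts supply to Qs = -47 + 5.5(P − 14) = -124 + 5.5P.
491 - 4P = -124 + 5.5P gives buyer price Pb = 1230/19; sellers receive Ps = 1230/19 − 14 = 964/19.
New quantity: Q = 491 − 4(1230/19) = 4409/19.
DWL = ½ × 14 × (5025/19 − 4409/19) = 4312/19.

Deadweight loss = 4312/19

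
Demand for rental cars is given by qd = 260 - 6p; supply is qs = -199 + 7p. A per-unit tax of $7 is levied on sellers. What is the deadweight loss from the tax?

Pre-tax equilibrium: p* = 459/13, q* = 626/13.
Tax on sellers shifts supply to qs = -199 + 7(p − 7) = -248 + 7p.
260 - 6p = -248 + 7p gives buyer price pb = 508/13; sellers receive ps = 508/13 − 7 = 417/13.
New quantity: q = 260 − 6(508/13) = 332/13.
DWL = ½ × 7 × (626/13 − 332/13) = 1029/13.

Deadweight loss = 1029/13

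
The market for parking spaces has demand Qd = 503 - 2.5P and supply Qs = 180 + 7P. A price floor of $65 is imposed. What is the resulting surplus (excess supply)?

Equilibrium price would be P* = 34, so the floor at 65 binds.
At P = 65: Qd = 340.5, Qs = 635.
Surplus = 635 − 340.5 = 294.5.

Surplus = 294.5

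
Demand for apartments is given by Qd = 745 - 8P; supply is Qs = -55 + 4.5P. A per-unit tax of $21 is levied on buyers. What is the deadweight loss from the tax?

Deadweight loss = 635.04

Pre-tax equilibrium: P* = 64, Q* = 233.
Tax on buyers shifts demand to Qd = 745 − 8(P + 21) = 577 - 8P.
577 - 8P = -55 + 4.5P gives seller price Ps = 50.56; buyers pay Pb = 50.56 + 21 = 71.56.
New quantity: Q = 745 − 8(71.56) = 172.52.
DWL = ½ × 21 × (233 − 172.52) = 635.04.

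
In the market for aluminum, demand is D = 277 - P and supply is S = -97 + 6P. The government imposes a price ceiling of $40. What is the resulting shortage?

Shortage = 94

Equilibrium price would be P* = 374/7, so the ceiling at 40 binds.
At P = 40: D = 277 − 1(40) = 237, S = -97 + 6(40) = 143.
Shortage = 237 − 143 = 94.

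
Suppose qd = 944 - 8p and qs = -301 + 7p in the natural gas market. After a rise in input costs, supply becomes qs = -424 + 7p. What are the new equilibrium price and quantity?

p' = 91.2, q' = 214.4

Original equilibrium: p* = 83, q* = 280.
New equilibrium: 944 - 8p = -424 + 7p, so 1368 = 15p and p' = 91.2; q' = 944 − 8(91.2) = 214.4.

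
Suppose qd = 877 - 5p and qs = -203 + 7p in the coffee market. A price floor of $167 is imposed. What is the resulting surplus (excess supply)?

Surplus = 924

Equilibrium price would be p* = 90, so the floor at 167 binds.
At p = 167: qd = 42, qs = 966.
Surplus = 966 − 42 = 924.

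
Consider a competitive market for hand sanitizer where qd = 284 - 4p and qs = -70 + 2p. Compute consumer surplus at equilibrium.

Consumer surplus = 288

Equilibrium: 284 - 4p = -70 + 2p gives p* = 59, q* = 48.
Demand choke price (qd = 0): p = 71.
CS = ½(71 − 59)(48) = 288.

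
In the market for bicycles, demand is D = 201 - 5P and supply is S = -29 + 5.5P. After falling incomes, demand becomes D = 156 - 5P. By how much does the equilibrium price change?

Original equilibrium: P* = 460/21, Q* = 1921/21.
New equilibrium: 156 - 5P = -29 + 5.5P, so 185 = 10.5P and P' = 370/21; Q' = 156 − 5(370/21) = 1426/21.
Change in price: 370/21 − 460/21 = -30/7.

ΔP = -30/7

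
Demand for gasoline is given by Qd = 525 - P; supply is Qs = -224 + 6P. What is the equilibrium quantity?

Q* = 418

Set Qd = Qs: 525 - P = -224 + 6P.
749 = 7P, so P* = 107.
Q* = 525 − 1(107) = 418.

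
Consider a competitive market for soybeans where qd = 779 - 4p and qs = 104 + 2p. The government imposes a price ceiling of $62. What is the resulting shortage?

Shortage = 303

Equilibrium price would be p* = 112.5, so the ceiling at 62 binds.
At p = 62: qd = 779 − 4(62) = 531, qs = 104 + 2(62) = 228.
Shortage = 531 − 228 = 303.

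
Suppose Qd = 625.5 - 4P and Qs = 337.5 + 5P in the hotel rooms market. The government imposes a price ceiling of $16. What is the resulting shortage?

Equilibrium price would be P* = 32, so the ceiling at 16 binds.
At P = 16: Qd = 625.5 − 4(16) = 561.5, Qs = 337.5 + 5(16) = 417.5.
Shortage = 561.5 − 417.5 = 144.

Shortage = 144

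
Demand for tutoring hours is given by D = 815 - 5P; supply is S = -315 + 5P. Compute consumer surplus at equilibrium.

Equilibrium: 815 - 5P = -315 + 5P gives P* = 113, Q* = 250.
Demand choke price (D = 0): P = 163.
CS = ½(163 − 113)(250) = 6250.

Consumer surplus = 6250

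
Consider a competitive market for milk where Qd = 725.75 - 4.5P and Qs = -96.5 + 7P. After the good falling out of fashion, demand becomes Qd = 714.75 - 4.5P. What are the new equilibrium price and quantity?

Original equilibrium: P* = 71.5, Q* = 404.
New equilibrium: 714.75 - 4.5P = -96.5 + 7P, so 811.25 = 11.5P and P' = 3245/46; Q' = 714.75 − 4.5(3245/46) = 9138/23.

P' = 3245/46, Q' = 9138/23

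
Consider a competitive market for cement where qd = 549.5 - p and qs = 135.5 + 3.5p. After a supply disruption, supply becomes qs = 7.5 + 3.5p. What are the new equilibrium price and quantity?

p' = 1084/9, q' = 7723/18

Original equilibrium: p* = 92, q* = 457.5.
New equilibrium: 549.5 - p = 7.5 + 3.5p, so 542 = 4.5p and p' = 1084/9; q' = 549.5 − 1(1084/9) = 7723/18.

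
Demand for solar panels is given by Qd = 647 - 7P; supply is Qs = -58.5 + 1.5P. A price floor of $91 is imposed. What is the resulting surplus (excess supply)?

Surplus = 68

Equilibrium price would be P* = 83, so the floor at 91 binds.
At P = 91: Qd = 10, Qs = 78.
Surplus = 78 − 10 = 68.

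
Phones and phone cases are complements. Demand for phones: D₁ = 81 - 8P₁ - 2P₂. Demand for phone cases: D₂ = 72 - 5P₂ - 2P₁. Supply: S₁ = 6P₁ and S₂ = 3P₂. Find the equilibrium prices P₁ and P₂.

P₁ = 14/3, P₂ = 47/6

Market 1: 81 - 8P₁ - 2P₂ = 6P₁ → 14P₁ + 2P₂ = 81.
Market 2: 8P₂ + 2P₁ = 72.
Eliminating P₂: 8×(1) − 2×(2) gives 108P₁ = 504, so P₁ = 14/3.
Back-substitute into (2): P₂ = (72 − 2×14/3) / 8 = 47/6.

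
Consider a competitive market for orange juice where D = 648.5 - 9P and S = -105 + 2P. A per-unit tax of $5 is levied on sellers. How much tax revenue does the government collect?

Tax revenue = 1310/11

Pre-tax equilibrium: P* = 68.5, Q* = 32.
Tax on sellers shifts supply to S = -105 + 2(P − 5) = -115 + 2P.
648.5 - 9P = -115 + 2P gives buyer price Pb = 1527/22; sellers receive Ps = 1527/22 − 5 = 1417/22.
New quantity: Q = 648.5 − 9(1527/22) = 262/11.
Revenue = 5 × 262/11 = 1310/11.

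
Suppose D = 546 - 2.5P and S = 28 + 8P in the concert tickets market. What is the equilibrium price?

Set D = S: 546 - 2.5P = 28 + 8P.
518 = 10.5P, so P* = 148/3.
Q* = 546 − 2.5(148/3) = 1268/3.

P* = 148/3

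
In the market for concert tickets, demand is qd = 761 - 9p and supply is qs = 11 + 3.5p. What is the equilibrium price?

p* = 60

Set qd = qs: 761 - 9p = 11 + 3.5p.
750 = 12.5p, so p* = 60.
q* = 761 − 9(60) = 221.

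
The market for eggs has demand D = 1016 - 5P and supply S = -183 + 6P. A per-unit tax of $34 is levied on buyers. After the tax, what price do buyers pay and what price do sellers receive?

Buyers pay 1403/11, sellers receive 1029/11

Pre-tax equilibrium: P* = 109, Q* = 471.
Tax on buyers shifts demand to D = 1016 − 5(P + 34) = 846 - 5P.
846 - 5P = -183 + 6P gives seller price Ps = 1029/11; buyers pay Pb = 1029/11 + 34 = 1403/11.
New quantity: Q = 1016 − 5(1403/11) = 4161/11.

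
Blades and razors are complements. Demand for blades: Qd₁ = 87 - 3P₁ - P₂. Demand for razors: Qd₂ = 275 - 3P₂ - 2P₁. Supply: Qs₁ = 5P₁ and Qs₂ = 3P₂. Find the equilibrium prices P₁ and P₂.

Market 1: 87 - 3P₁ - P₂ = 5P₁ → 8P₁ + P₂ = 87.
Market 2: 6P₂ + 2P₁ = 275.
Eliminating P₂: 6×(1) − 1×(2) gives 46P₁ = 247, so P₁ = 247/46.
Back-substitute into (2): P₂ = (275 − 2×247/46) / 6 = 1013/23.

P₁ = 247/46, P₂ = 1013/23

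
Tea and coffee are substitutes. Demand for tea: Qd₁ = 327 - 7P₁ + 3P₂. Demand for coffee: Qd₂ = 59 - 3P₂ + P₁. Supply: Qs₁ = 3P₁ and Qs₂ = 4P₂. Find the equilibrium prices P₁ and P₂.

P₁ = 2466/67, P₂ = 917/67

Market 1: 327 - 7P₁ + 3P₂ = 3P₁ → 10P₁ - 3P₂ = 327.
Market 2: 7P₂ - P₁ = 59.
Eliminating P₂: 7×(1) + 3×(2) gives 67P₁ = 2466, so P₁ = 2466/67.
Back-substitute into (2): P₂ = (59 + 1×2466/67) / 7 = 917/67.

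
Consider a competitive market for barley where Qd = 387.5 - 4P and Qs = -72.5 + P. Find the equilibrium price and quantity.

Set Qd = Qs: 387.5 - 4P = -72.5 + P.
460 = 5P, so P* = 92.
Q* = 387.5 − 4(92) = 19.5.

P* = 92, Q* = 19.5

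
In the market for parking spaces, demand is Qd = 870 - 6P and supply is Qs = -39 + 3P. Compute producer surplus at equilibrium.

Equilibrium: 870 - 6P = -39 + 3P gives P* = 101, Q* = 264.
Supply starts at P = 13 (where Qs = 0).
PS = ½(101 − 13)(264) = 11616.

Producer surplus = 11616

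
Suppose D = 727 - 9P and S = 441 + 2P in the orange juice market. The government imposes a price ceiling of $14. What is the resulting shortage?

Shortage = 132

Equilibrium price would be P* = 26, so the ceiling at 14 binds.
At P = 14: D = 727 − 9(14) = 601, S = 441 + 2(14) = 469.
Shortage = 601 − 469 = 132.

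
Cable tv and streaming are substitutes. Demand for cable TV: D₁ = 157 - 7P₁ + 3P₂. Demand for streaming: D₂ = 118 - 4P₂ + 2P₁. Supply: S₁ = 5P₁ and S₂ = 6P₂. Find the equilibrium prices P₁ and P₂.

Market 1: 157 - 7P₁ + 3P₂ = 5P₁ → 12P₁ - 3P₂ = 157.
Market 2: 10P₂ - 2P₁ = 118.
Eliminating P₂: 10×(1) + 3×(2) gives 114P₁ = 1924, so P₁ = 962/57.
Back-substitute into (2): P₂ = (118 + 2×962/57) / 10 = 865/57.

P₁ = 962/57, P₂ = 865/57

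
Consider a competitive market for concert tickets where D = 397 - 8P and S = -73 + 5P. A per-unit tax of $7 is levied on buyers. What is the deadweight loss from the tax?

Deadweight loss = 980/13

Pre-tax equilibrium: P* = 470/13, Q* = 1401/13.
Tax on buyers shifts demand to D = 397 − 8(P + 7) = 341 - 8P.
341 - 8P = -73 + 5P gives seller price Ps = 414/13; buyers pay Pb = 414/13 + 7 = 505/13.
New quantity: Q = 397 − 8(505/13) = 1121/13.
DWL = ½ × 7 × (1401/13 − 1121/13) = 980/13.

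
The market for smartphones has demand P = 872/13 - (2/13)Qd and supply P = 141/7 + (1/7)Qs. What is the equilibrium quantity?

Q* = 4271/27

Set the two price expressions equal: 872/13 - (2/13)Q = 141/7 + (1/7)Q.
4271/91 = (27/91)Q, so Q* = 4271/27.
P* = 872/13 − (2/13)(4271/27) = 1154/27.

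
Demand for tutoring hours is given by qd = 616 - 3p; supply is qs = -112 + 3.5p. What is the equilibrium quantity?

Set qd = qs: 616 - 3p = -112 + 3.5p.
728 = 6.5p, so p* = 112.
q* = 616 − 3(112) = 280.

q* = 280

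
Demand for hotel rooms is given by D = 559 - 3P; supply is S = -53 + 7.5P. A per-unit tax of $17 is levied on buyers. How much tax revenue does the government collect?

Pre-tax equilibrium: P* = 408/7, Q* = 2689/7.
Tax on buyers shifts demand to D = 559 − 3(P + 17) = 508 - 3P.
508 - 3P = -53 + 7.5P gives seller price Ps = 374/7; buyers pay Pb = 374/7 + 17 = 493/7.
New quantity: Q = 559 − 3(493/7) = 2434/7.
Revenue = 17 × 2434/7 = 41378/7.

Tax revenue = 41378/7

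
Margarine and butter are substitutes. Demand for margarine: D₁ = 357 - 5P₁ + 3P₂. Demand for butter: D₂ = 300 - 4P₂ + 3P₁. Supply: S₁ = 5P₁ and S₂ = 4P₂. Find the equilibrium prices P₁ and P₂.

P₁ = 3756/71, P₂ = 4071/71

Market 1: 357 - 5P₁ + 3P₂ = 5P₁ → 10P₁ - 3P₂ = 357.
Market 2: 8P₂ - 3P₁ = 300.
Eliminating P₂: 8×(1) + 3×(2) gives 71P₁ = 3756, so P₁ = 3756/71.
Back-substitute into (2): P₂ = (300 + 3×3756/71) / 8 = 4071/71.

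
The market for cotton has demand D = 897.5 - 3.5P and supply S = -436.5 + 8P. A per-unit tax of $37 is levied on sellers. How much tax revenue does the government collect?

Tax revenue = 683205/46

Pre-tax equilibrium: P* = 116, Q* = 491.5.
Tax on sellers shifts supply to S = -436.5 + 8(P − 37) = -732.5 + 8P.
897.5 - 3.5P = -732.5 + 8P gives buyer price Pb = 3260/23; sellers receive Ps = 3260/23 − 37 = 2409/23.
New quantity: Q = 897.5 − 3.5(3260/23) = 18465/46.
Revenue = 37 × 18465/46 = 683205/46.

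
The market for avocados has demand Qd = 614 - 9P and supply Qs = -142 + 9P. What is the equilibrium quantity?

Q* = 236

Set Qd = Qs: 614 - 9P = -142 + 9P.
756 = 18P, so P* = 42.
Q* = 614 − 9(42) = 236.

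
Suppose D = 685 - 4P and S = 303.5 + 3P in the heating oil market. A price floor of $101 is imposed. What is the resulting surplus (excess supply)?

Surplus = 325.5

Equilibrium price would be P* = 54.5, so the floor at 101 binds.
At P = 101: D = 281, S = 606.5.
Surplus = 606.5 − 281 = 325.5.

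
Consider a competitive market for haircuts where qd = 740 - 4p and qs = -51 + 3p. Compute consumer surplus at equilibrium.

Equilibrium: 740 - 4p = -51 + 3p gives p* = 113, q* = 288.
Demand choke price (qd = 0): p = 185.
CS = ½(185 − 113)(288) = 10368.

Consumer surplus = 10368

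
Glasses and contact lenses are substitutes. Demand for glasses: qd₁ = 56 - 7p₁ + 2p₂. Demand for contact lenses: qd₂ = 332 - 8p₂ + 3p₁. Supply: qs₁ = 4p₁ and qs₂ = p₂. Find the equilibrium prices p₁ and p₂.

Market 1: 56 - 7p₁ + 2p₂ = 4p₁ → 11p₁ - 2p₂ = 56.
Market 2: 9p₂ - 3p₁ = 332.
Eliminating p₂: 9×(1) + 2×(2) gives 93p₁ = 1168, so p₁ = 1168/93.
Back-substitute into (2): p₂ = (332 + 3×1168/93) / 9 = 3820/93.

p₁ = 1168/93, p₂ = 3820/93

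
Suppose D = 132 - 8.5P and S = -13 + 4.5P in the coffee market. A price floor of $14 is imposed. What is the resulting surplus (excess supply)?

Surplus = 37

Equilibrium price would be P* = 145/13, so the floor at 14 binds.
At P = 14: D = 13, S = 50.
Surplus = 50 − 13 = 37.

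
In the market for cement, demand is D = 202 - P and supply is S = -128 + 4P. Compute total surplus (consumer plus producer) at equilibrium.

Equilibrium: 202 - P = -128 + 4P gives P* = 66, Q* = 136.
Demand choke price: P = 202; supply starts at P = 32.
CS = ½(202 − 66)(136) = 9248; PS = ½(66 − 32)(136) = 2312.

Total surplus = 11560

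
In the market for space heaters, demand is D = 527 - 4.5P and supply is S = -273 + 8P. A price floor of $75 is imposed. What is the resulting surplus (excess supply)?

Surplus = 137.5

Equilibrium price would be P* = 64, so the floor at 75 binds.
At P = 75: D = 189.5, S = 327.
Surplus = 327 − 189.5 = 137.5.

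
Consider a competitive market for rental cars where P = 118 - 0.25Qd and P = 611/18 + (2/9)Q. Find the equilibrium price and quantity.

P* = 73.5, Q* = 178

Set the two price expressions equal: 118 - 0.25Q = 611/18 + (2/9)Q.
1513/18 = (17/36)Q, so Q* = 178.
P* = 118 − (0.25)(178) = 73.5.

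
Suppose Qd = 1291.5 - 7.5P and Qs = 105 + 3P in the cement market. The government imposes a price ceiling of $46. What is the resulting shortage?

Shortage = 703.5

Equilibrium price would be P* = 113, so the ceiling at 46 binds.
At P = 46: Qd = 1291.5 − 7.5(46) = 946.5, Qs = 105 + 3(46) = 243.
Shortage = 946.5 − 243 = 703.5.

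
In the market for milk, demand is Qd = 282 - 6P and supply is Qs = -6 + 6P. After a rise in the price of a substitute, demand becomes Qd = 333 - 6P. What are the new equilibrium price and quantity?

P' = 28.25, Q' = 163.5

Original equilibrium: P* = 24, Q* = 138.
New equilibrium: 333 - 6P = -6 + 6P, so 339 = 12P and P' = 28.25; Q' = 333 − 6(28.25) = 163.5.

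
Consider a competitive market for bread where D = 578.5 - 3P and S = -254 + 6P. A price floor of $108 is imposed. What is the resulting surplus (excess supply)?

Surplus = 139.5

Equilibrium price would be P* = 92.5, so the floor at 108 binds.
At P = 108: D = 254.5, S = 394.
Surplus = 394 − 254.5 = 139.5.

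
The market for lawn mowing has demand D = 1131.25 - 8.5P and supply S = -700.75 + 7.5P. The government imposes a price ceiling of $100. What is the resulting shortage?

Shortage = 232

Equilibrium price would be P* = 114.5, so the ceiling at 100 binds.
At P = 100: D = 1131.25 − 8.5(100) = 281.25, S = -700.75 + 7.5(100) = 49.25.
Shortage = 281.25 − 49.25 = 232.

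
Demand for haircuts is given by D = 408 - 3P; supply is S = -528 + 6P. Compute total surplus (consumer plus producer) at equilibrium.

Equilibrium: 408 - 3P = -528 + 6P gives P* = 104, Q* = 96.
Demand choke price: P = 136; supply starts at P = 88.
CS = ½(136 − 104)(96) = 1536; PS = ½(104 − 88)(96) = 768.

Total surplus = 2304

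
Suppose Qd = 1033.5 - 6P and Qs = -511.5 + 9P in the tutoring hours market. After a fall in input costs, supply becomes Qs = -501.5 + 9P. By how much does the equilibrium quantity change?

ΔQ = 4

Original equilibrium: P* = 103, Q* = 415.5.
New equilibrium: 1033.5 - 6P = -501.5 + 9P, so 1535 = 15P and P' = 307/3; Q' = 1033.5 − 6(307/3) = 419.5.
Change in quantity: 419.5 − 415.5 = 4.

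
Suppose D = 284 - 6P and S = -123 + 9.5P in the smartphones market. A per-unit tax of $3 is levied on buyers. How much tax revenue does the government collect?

Pre-tax equilibrium: P* = 814/31, Q* = 3920/31.
Tax on buyers shifts demand to D = 284 − 6(P + 3) = 266 - 6P.
266 - 6P = -123 + 9.5P gives seller price Ps = 778/31; buyers pay Pb = 778/31 + 3 = 871/31.
New quantity: Q = 284 − 6(871/31) = 3578/31.
Revenue = 3 × 3578/31 = 10734/31.

Tax revenue = 10734/31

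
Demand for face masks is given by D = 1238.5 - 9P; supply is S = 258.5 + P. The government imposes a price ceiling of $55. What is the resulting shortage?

Shortage = 430

Equilibrium price would be P* = 98, so the ceiling at 55 binds.
At P = 55: D = 1238.5 − 9(55) = 743.5, S = 258.5 + 1(55) = 313.5.
Shortage = 743.5 − 313.5 = 430.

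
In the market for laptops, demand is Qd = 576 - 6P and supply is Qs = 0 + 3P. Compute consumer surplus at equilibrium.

Consumer surplus = 3072

Equilibrium: 576 - 6P = 0 + 3P gives P* = 64, Q* = 192.
Demand choke price (Qd = 0): P = 96.
CS = ½(96 − 64)(192) = 3072.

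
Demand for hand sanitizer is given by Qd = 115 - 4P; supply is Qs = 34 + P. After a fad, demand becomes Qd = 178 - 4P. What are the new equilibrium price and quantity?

P' = 28.8, Q' = 62.8

Original equilibrium: P* = 16.2, Q* = 50.2.
New equilibrium: 178 - 4P = 34 + P, so 144 = 5P and P' = 28.8; Q' = 178 − 4(28.8) = 62.8.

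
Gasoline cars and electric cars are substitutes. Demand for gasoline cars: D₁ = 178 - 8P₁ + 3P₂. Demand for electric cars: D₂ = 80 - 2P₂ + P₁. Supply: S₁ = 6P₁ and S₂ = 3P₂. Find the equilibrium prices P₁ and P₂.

P₁ = 1130/67, P₂ = 1298/67

Market 1: 178 - 8P₁ + 3P₂ = 6P₁ → 14P₁ - 3P₂ = 178.
Market 2: 5P₂ - P₁ = 80.
Eliminating P₂: 5×(1) + 3×(2) gives 67P₁ = 1130, so P₁ = 1130/67.
Back-substitute into (2): P₂ = (80 + 1×1130/67) / 5 = 1298/67.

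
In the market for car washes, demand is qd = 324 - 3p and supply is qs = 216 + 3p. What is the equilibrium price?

Set qd = qs: 324 - 3p = 216 + 3p.
108 = 6p, so p* = 18.
q* = 324 − 3(18) = 270.

p* = 18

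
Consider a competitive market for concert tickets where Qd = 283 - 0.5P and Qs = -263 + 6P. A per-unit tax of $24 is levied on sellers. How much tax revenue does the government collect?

Tax revenue = 71736/13

Pre-tax equilibrium: P* = 84, Q* = 241.
Tax on sellers shifts supply to Qs = -263 + 6(P − 24) = -407 + 6P.
283 - 0.5P = -407 + 6P gives buyer price Pb = 1380/13; sellers receive Ps = 1380/13 − 24 = 1068/13.
New quantity: Q = 283 − 0.5(1380/13) = 2989/13.
Revenue = 24 × 2989/13 = 71736/13.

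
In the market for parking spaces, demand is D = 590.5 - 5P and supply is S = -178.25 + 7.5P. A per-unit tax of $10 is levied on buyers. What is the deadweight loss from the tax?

Deadweight loss = 150

Pre-tax equilibrium: P* = 61.5, Q* = 283.
Tax on buyers shifts demand to D = 590.5 − 5(P + 10) = 540.5 - 5P.
540.5 - 5P = -178.25 + 7.5P gives seller price Ps = 57.5; buyers pay Pb = 57.5 + 10 = 67.5.
New quantity: Q = 590.5 − 5(67.5) = 253.
DWL = ½ × 10 × (283 − 253) = 150.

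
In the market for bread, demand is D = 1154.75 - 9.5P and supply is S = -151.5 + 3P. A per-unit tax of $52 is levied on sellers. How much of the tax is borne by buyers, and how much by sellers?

Pre-tax equilibrium: P* = 104.5, Q* = 162.
Tax on sellers shifts supply to S = -151.5 + 3(P − 52) = -307.5 + 3P.
1154.75 - 9.5P = -307.5 + 3P gives buyer price Pb = 116.98; sellers receive Ps = 116.98 − 52 = 64.98.
New quantity: Q = 1154.75 − 9.5(116.98) = 43.44.
Buyer burden = 116.98 − 104.5 = 12.48; seller burden = 104.5 − 64.98 = 39.52.

Buyers bear $12.48, sellers bear $39.52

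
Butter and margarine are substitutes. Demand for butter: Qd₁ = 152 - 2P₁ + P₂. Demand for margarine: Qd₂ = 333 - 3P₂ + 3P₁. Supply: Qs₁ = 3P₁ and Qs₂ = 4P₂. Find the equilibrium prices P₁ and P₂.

P₁ = 43.65625, P₂ = 66.28125

Market 1: 152 - 2P₁ + P₂ = 3P₁ → 5P₁ - P₂ = 152.
Market 2: 7P₂ - 3P₁ = 333.
Eliminating P₂: 7×(1) + 1×(2) gives 32P₁ = 1397, so P₁ = 43.65625.
Back-substitute into (2): P₂ = (333 + 3×43.65625) / 7 = 66.28125.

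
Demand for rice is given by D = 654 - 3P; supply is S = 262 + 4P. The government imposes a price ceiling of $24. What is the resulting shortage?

Equilibrium price would be P* = 56, so the ceiling at 24 binds.
At P = 24: D = 654 − 3(24) = 582, S = 262 + 4(24) = 358.
Shortage = 582 − 358 = 224.

Shortage = 224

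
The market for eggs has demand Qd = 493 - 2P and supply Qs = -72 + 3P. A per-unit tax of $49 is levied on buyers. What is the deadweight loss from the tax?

Deadweight loss = 1440.6

Pre-tax equilibrium: P* = 113, Q* = 267.
Tax on buyers shifts demand to Qd = 493 − 2(P + 49) = 395 - 2P.
395 - 2P = -72 + 3P gives seller price Ps = 93.4; buyers pay Pb = 93.4 + 49 = 142.4.
New quantity: Q = 493 − 2(142.4) = 208.2.
DWL = ½ × 49 × (267 − 208.2) = 1440.6.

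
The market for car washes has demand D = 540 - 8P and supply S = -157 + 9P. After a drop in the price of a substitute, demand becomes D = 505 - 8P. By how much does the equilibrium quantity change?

ΔQ = -315/17

Original equilibrium: P* = 41, Q* = 212.
New equilibrium: 505 - 8P = -157 + 9P, so 662 = 17P and P' = 662/17; Q' = 505 − 8(662/17) = 3289/17.
Change in quantity: 3289/17 − 212 = -315/17.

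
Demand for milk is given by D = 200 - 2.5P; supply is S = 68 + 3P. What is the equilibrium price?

P* = 24

Set D = S: 200 - 2.5P = 68 + 3P.
132 = 5.5P, so P* = 24.
Q* = 200 − 2.5(24) = 140.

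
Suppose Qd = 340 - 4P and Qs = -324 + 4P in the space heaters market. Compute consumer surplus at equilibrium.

Consumer surplus = 8

Equilibrium: 340 - 4P = -324 + 4P gives P* = 83, Q* = 8.
Demand choke price (Qd = 0): P = 85.
CS = ½(85 − 83)(8) = 8.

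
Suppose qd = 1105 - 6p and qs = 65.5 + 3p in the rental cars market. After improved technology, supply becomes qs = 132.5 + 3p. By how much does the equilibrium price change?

Δp = -67/9

Original equilibrium: p* = 115.5, q* = 412.
New equilibrium: 1105 - 6p = 132.5 + 3p, so 972.5 = 9p and p' = 1945/18; q' = 1105 − 6(1945/18) = 1370/3.
Change in price: 1945/18 − 115.5 = -67/9.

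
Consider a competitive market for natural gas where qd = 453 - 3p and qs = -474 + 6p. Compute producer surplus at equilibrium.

Equilibrium: 453 - 3p = -474 + 6p gives p* = 103, q* = 144.
Supply starts at p = 79 (where qs = 0).
PS = ½(103 − 79)(144) = 1728.

Producer surplus = 1728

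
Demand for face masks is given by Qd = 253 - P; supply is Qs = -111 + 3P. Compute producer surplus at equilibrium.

Equilibrium: 253 - P = -111 + 3P gives P* = 91, Q* = 162.
Supply starts at P = 37 (where Qs = 0).
PS = ½(91 − 37)(162) = 4374.

Producer surplus = 4374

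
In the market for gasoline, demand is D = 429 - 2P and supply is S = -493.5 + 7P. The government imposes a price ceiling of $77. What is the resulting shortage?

Shortage = 229.5

Equilibrium price would be P* = 102.5, so the ceiling at 77 binds.
At P = 77: D = 429 − 2(77) = 275, S = -493.5 + 7(77) = 45.5.
Shortage = 275 − 45.5 = 229.5.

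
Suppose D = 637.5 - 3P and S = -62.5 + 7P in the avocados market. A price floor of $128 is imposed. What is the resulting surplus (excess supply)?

Surplus = 580

Equilibrium price would be P* = 70, so the floor at 128 binds.
At P = 128: D = 253.5, S = 833.5.
Surplus = 833.5 − 253.5 = 580.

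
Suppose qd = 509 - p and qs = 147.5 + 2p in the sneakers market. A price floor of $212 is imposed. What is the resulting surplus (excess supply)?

Surplus = 274.5

Equilibrium price would be p* = 120.5, so the floor at 212 binds.
At p = 212: qd = 297, qs = 571.5.
Surplus = 571.5 − 297 = 274.5.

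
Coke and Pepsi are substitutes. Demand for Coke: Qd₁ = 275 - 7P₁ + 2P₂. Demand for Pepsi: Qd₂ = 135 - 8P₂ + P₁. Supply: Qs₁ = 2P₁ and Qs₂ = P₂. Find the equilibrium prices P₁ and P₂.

P₁ = 2745/79, P₂ = 1490/79

Market 1: 275 - 7P₁ + 2P₂ = 2P₁ → 9P₁ - 2P₂ = 275.
Market 2: 9P₂ - P₁ = 135.
Eliminating P₂: 9×(1) + 2×(2) gives 79P₁ = 2745, so P₁ = 2745/79.
Back-substitute into (2): P₂ = (135 + 1×2745/79) / 9 = 1490/79.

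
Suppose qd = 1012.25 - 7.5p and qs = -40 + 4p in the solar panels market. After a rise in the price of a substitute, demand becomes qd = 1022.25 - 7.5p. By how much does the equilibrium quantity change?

Original equilibrium: p* = 91.5, q* = 326.
New equilibrium: 1022.25 - 7.5p = -40 + 4p, so 1062.25 = 11.5p and p' = 4249/46; q' = 1022.25 − 7.5(4249/46) = 7578/23.
Change in quantity: 7578/23 − 326 = 80/23.

Δq = 80/23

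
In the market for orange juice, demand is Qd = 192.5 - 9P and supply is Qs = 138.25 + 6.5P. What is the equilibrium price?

Set Qd = Qs: 192.5 - 9P = 138.25 + 6.5P.
54.25 = 15.5P, so P* = 3.5.
Q* = 192.5 − 9(3.5) = 161.

P* = 3.5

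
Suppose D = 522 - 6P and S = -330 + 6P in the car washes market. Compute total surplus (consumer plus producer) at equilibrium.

Total surplus = 1536

Equilibrium: 522 - 6P = -330 + 6P gives P* = 71, Q* = 96.
Demand choke price: P = 87; supply starts at P = 55.
CS = ½(87 − 71)(96) = 768; PS = ½(71 − 55)(96) = 768.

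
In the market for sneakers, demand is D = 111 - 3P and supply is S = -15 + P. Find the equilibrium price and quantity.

Set D = S: 111 - 3P = -15 + P.
126 = 4P, so P* = 31.5.
Q* = 111 − 3(31.5) = 16.5.

P* = 31.5, Q* = 16.5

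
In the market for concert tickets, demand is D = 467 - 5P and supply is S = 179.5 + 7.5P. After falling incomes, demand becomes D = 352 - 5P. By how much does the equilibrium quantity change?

ΔQ = -69

Original equilibrium: P* = 23, Q* = 352.
New equilibrium: 352 - 5P = 179.5 + 7.5P, so 172.5 = 12.5P and P' = 13.8; Q' = 352 − 5(13.8) = 283.
Change in quantity: 283 − 352 = -69.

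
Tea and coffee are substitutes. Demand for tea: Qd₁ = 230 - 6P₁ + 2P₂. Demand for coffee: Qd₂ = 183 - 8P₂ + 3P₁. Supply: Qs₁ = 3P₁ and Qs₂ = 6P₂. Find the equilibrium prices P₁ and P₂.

Market 1: 230 - 6P₁ + 2P₂ = 3P₁ → 9P₁ - 2P₂ = 230.
Market 2: 14P₂ - 3P₁ = 183.
Eliminating P₂: 14×(1) + 2×(2) gives 120P₁ = 3586, so P₁ = 1793/60.
Back-substitute into (2): P₂ = (183 + 3×1793/60) / 14 = 19.475.

P₁ = 1793/60, P₂ = 19.475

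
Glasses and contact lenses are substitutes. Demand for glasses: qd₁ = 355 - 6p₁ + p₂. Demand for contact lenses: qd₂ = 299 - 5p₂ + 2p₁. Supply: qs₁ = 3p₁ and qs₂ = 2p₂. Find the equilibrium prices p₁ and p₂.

p₁ = 2784/61, p₂ = 3401/61

Market 1: 355 - 6p₁ + p₂ = 3p₁ → 9p₁ - p₂ = 355.
Market 2: 7p₂ - 2p₁ = 299.
Eliminating p₂: 7×(1) + 1×(2) gives 61p₁ = 2784, so p₁ = 2784/61.
Back-substitute into (2): p₂ = (299 + 2×2784/61) / 7 = 3401/61.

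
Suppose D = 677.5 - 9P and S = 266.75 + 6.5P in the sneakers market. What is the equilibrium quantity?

Set D = S: 677.5 - 9P = 266.75 + 6.5P.
410.75 = 15.5P, so P* = 26.5.
Q* = 677.5 − 9(26.5) = 439.

Q* = 439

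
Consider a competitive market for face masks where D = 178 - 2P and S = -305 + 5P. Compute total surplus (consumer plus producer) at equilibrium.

Equilibrium: 178 - 2P = -305 + 5P gives P* = 69, Q* = 40.
Demand choke price: P = 89; supply starts at P = 61.
CS = ½(89 − 69)(40) = 400; PS = ½(69 − 61)(40) = 160.

Total surplus = 560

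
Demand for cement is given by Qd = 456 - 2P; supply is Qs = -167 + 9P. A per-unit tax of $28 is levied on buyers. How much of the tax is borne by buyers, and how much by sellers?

Pre-tax equilibrium: P* = 623/11, Q* = 3770/11.
Tax on buyers shifts demand to Qd = 456 − 2(P + 28) = 400 - 2P.
400 - 2P = -167 + 9P gives seller price Ps = 567/11; buyers pay Pb = 567/11 + 28 = 875/11.
New quantity: Q = 456 − 2(875/11) = 3266/11.
Buyer burden = 875/11 − 623/11 = 252/11; seller burden = 623/11 − 567/11 = 56/11.

Buyers bear 252/11, sellers bear 56/11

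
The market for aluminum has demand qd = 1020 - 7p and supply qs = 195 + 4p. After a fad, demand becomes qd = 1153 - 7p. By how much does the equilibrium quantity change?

Δq = 532/11

Original equilibrium: p* = 75, q* = 495.
New equilibrium: 1153 - 7p = 195 + 4p, so 958 = 11p and p' = 958/11; q' = 1153 − 7(958/11) = 5977/11.
Change in quantity: 5977/11 − 495 = 532/11.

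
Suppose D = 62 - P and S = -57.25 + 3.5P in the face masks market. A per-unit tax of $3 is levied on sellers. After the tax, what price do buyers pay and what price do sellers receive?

Pre-tax equilibrium: P* = 26.5, Q* = 35.5.
Tax on sellers shifts supply to S = -57.25 + 3.5(P − 3) = -67.75 + 3.5P.
62 - P = -67.75 + 3.5P gives buyer price Pb = 173/6; sellers receive Ps = 173/6 − 3 = 155/6.
New quantity: Q = 62 − 1(173/6) = 199/6.

Buyers pay 173/6, sellers receive 155/6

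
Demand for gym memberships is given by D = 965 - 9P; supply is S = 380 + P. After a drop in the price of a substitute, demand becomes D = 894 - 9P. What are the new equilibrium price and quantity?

P' = 51.4, Q' = 431.4

Original equilibrium: P* = 58.5, Q* = 438.5.
New equilibrium: 894 - 9P = 380 + P, so 514 = 10P and P' = 51.4; Q' = 894 − 9(51.4) = 431.4.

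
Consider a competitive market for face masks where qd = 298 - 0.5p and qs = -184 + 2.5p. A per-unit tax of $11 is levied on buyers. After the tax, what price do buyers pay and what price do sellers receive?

Pre-tax equilibrium: p* = 482/3, q* = 653/3.
Tax on buyers shifts demand to qd = 298 − 0.5(p + 11) = 292.5 - 0.5p.
292.5 - 0.5p = -184 + 2.5p gives seller price ps = 953/6; buyers pay pb = 953/6 + 11 = 1019/6.
New quantity: q = 298 − 0.5(1019/6) = 2557/12.

Buyers pay 1019/6, sellers receive 953/6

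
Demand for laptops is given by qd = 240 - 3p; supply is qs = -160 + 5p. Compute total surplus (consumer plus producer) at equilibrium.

Total surplus = 2160

Equilibrium: 240 - 3p = -160 + 5p gives p* = 50, q* = 90.
Demand choke price: p = 80; supply starts at p = 32.
CS = ½(80 − 50)(90) = 1350; PS = ½(50 − 32)(90) = 810.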